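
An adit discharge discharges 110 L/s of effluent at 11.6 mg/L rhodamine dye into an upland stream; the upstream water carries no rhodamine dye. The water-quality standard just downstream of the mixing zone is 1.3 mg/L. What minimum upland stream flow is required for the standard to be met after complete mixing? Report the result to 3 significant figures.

872 L/s

Set C_mix = 1.3: (Q·0 + 110.0·11.60) / (Q + 110.0) = 1.3
→ Q = 110.0·(11.60 − 1.3)/(1.3 − 0) = 871.5 L/s.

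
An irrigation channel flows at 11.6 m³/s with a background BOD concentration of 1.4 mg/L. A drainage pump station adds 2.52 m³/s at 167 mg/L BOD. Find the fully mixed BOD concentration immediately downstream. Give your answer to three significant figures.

After mixing, C = (11.60·1.400 + 2.520·167.0) / 14.12 = 437.1/14.12 = 30.95 mg/L.

31.0 mg/L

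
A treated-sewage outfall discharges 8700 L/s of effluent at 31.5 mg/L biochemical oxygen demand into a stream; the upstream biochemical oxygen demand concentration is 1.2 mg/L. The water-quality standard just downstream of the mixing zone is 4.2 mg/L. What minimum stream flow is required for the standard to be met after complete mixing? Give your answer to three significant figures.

79200 L/s

Set C_mix = 4.2: (Q·1.200 + 8700·31.50) / (Q + 8700) = 4.2
→ Q = 8700·(31.50 − 4.2)/(4.2 − 1.200) = 79170 L/s.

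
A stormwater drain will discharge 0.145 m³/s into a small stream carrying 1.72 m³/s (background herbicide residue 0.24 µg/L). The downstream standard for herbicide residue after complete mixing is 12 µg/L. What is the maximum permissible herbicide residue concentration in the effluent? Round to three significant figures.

At the limit, (Qr·Cr + Qe·Cₑ)/(Qr + Qe) = 12:
Cₑ = (1.865·12 − 1.720·0.2400) / 0.1450 = 151.5 µg/L.

151 µg/L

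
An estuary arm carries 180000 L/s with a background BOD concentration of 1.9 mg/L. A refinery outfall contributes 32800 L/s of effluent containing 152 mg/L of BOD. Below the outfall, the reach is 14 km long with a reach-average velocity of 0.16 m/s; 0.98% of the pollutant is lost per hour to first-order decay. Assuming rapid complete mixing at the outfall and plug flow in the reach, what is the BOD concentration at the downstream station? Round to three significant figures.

19.7 mg/L

Mixed concentration C = ΣQC/ΣQ = (180000·1.900 + 32800·152.0) / 212800 = 5328000/212800 = 25.04 mg/L.
Travel time t = 14·1000 / 0.16 = 87500 s = 24.31 h.
0.98%/h lost → k = −ln(1 − 0.0098) = 0.009848 h⁻¹.
Applying C = C₀e^(−kt): 25.04 × 0.7871 = 19.71 mg/L.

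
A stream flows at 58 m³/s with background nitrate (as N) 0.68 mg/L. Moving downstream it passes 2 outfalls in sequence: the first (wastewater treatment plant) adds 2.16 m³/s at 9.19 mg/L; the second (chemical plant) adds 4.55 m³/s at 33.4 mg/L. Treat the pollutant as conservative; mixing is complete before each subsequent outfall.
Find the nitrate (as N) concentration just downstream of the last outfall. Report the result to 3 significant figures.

3.26 mg/L

After outfall 1: Q = 58.00 + 2.160 = 60.16 m³/s; C = (58.00·0.6800 + 2.160·9.190)/60.16 = 0.9855 mg/L.
After outfall 2: Q = 60.16 + 4.550 = 64.71 m³/s; C = (60.16·0.9855 + 4.550·33.40)/64.71 = 3.265 mg/L.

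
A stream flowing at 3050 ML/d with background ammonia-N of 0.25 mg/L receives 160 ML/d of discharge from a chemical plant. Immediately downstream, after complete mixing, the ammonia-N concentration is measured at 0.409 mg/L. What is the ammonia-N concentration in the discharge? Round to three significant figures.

3.44 mg/L

Mass balance: 3050·0.2500 + 160.0·Cₑ = 3210·0.4090
→ Cₑ = (3210·0.4090 − 3050·0.2500) / 160.0 = 3.440 mg/L.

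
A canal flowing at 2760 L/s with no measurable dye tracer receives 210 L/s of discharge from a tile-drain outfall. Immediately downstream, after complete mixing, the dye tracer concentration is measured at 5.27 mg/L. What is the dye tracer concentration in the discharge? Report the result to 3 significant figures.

Mass balance: 2760·0 + 210.0·Cₑ = 2970·5.270
→ Cₑ = (2970·5.270 − 2760·0) / 210.0 = 74.53 mg/L.

74.5 mg/L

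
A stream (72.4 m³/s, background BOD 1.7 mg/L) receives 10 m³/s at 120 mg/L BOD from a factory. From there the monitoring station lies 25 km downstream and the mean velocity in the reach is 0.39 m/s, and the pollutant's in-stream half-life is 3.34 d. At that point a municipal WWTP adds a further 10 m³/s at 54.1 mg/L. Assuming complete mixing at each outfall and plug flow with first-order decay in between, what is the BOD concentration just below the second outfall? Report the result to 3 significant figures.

18.1 mg/L

After mixing, C = (72.40·1.700 + 10.00·120.0) / 82.40 = 1323/82.40 = 16.06 mg/L; combined flow 82.40 m³/s.
Travel time t = 25·1000 / 0.39 = 64100 s = 17.81 h.
Half-life 3.34 d → k = ln 2 / 3.34 = 0.2075 d⁻¹.
Applying C = C₀e^(−kt): 16.06 × 0.8573 = 13.77 mg/L.
At the second outfall, C = (82.40·13.77 + 10.00·54.10) / (82.40 + 10.00) = 18.13 mg/L.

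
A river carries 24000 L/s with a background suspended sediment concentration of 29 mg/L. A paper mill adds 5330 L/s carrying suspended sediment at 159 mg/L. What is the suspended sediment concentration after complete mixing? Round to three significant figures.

52.6 mg/L

Flow-weighted average: C = (24000·29.00 + 5330·159.0) / 29330 = 1543000/29330 = 52.62 mg/L.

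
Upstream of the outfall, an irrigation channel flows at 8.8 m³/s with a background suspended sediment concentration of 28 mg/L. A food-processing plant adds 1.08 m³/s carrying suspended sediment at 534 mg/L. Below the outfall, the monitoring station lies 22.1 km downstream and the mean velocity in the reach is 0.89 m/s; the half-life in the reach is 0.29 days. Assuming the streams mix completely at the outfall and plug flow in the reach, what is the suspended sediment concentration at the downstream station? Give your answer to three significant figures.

Mixed concentration C = ΣQC/ΣQ = (8.800·28.00 + 1.080·534.0) / 9.880 = 823.1/9.880 = 83.31 mg/L.
Travel time t = 22.1·1000 / 0.89 = 24830 s = 6.898 h.
Half-life 0.29 d → k = ln 2 / 0.29 = 2.390 d⁻¹.
First-order decay: C = 83.31·exp(−k·t) = 83.31·0.5031 = 41.92 mg/L.

41.9 mg/L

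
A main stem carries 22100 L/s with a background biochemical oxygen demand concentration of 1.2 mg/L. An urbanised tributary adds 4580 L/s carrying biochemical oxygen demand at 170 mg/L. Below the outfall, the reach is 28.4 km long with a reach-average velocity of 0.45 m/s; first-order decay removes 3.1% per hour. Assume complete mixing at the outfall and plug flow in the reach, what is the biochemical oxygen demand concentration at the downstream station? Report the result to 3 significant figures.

17.4 mg/L

Conservation of mass: C = (22100·1.200 + 4580·170.0) / 26680 = 805100/26680 = 30.18 mg/L.
Travel time t = 28.4·1000 / 0.45 = 63110 s = 17.53 h.
3.1%/h lost → k = −ln(1 − 0.031) = 0.03149 h⁻¹.
First-order decay: C = 30.18·exp(−k·t) = 30.18·0.5758 = 17.37 mg/L.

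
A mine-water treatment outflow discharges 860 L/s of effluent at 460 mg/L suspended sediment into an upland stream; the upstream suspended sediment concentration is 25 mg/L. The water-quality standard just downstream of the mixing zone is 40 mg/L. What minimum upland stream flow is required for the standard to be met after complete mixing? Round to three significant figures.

24100 L/s

Set C_mix = 40: (Q·25.00 + 860.0·460.0) / (Q + 860.0) = 40
→ Q = 860.0·(460.0 − 40)/(40 − 25.00) = 24080 L/s.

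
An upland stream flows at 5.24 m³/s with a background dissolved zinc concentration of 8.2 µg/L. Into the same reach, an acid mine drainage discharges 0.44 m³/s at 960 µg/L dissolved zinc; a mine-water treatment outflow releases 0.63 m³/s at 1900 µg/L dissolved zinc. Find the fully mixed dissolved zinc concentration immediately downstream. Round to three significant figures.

Flow-weighted average: C = (5.240·8.200 + 0.4400·960.0 + 0.6300·1900) / 6.310 = 1662/6.310 = 263.4 µg/L.

263 µg/L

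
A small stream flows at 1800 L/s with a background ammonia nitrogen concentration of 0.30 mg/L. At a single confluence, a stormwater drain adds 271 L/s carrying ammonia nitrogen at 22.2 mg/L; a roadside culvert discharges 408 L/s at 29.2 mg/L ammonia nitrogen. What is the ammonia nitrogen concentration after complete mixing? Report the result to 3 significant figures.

7.45 mg/L

Mass balance: C = (1800·0.3000 + 271.0·22.20 + 408.0·29.20) / 2479 = 18470/2479 = 7.451 mg/L.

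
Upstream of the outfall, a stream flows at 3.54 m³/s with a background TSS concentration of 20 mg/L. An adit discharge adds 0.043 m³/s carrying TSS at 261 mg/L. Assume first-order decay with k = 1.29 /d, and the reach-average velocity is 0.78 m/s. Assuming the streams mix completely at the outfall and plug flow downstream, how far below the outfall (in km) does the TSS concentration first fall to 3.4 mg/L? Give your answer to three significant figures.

Mixed concentration C = ΣQC/ΣQ = (3.540·20.00 + 0.04300·261.0) / 3.583 = 82.02/3.583 = 22.89 mg/L.
Set 22.89·exp(−k·t) = 3.4 → t = ln(22.89/3.4)/k = 127700 s = 35.48 h.
Distance = v·t = 0.78·127700 = 99630 m = 99.63 km.

99.6 km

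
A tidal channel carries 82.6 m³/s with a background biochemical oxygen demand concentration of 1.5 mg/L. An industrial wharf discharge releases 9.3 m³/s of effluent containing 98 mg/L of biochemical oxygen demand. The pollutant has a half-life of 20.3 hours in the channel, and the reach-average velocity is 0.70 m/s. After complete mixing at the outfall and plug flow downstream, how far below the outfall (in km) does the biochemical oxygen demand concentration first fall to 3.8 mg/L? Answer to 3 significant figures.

After mixing, C = (82.60·1.500 + 9.300·98.00) / 91.90 = 1035/91.90 = 11.27 mg/L.
Half-life 20.3 h → k = ln 2 / 20.3 = 0.03415 h⁻¹ = 0.8195 d⁻¹.
Set 11.27·exp(−k·t) = 3.8 → t = ln(11.27/3.8)/k = 114600 s = 31.83 h.
Distance = v·t = 0.70·114600 = 80200 m = 80.20 km.

80.2 km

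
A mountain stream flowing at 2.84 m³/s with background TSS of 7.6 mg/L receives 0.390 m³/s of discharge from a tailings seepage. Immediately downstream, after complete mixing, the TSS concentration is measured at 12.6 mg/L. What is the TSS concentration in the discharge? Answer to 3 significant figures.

49.0 mg/L

Mass balance: 2.840·7.600 + 0.3900·Cₑ = 3.230·12.60
→ Cₑ = (3.230·12.60 − 2.840·7.600) / 0.3900 = 49.01 mg/L.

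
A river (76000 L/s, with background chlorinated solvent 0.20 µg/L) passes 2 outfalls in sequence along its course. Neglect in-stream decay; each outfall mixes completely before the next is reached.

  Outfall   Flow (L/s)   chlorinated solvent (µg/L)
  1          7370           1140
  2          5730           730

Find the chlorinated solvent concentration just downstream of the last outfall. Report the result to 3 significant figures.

Below outfall 1: Q → 83370 L/s, C = (76000·0.2000 + 7370·1140)/83370 = 101.0 µg/L.
Below outfall 2: Q → 89100 L/s, C = (83370·101.0 + 5730·730.0)/89100 = 141.4 µg/L.

141 µg/L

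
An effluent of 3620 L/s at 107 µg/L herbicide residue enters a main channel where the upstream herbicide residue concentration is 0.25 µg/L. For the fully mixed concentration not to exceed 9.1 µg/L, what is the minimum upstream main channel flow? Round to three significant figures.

Set C_mix = 9.1: (Q·0.2500 + 3620·107.0) / (Q + 3620) = 9.1
→ Q = 3620·(107.0 − 9.1)/(9.1 − 0.2500) = 40040 L/s.

40000 L/s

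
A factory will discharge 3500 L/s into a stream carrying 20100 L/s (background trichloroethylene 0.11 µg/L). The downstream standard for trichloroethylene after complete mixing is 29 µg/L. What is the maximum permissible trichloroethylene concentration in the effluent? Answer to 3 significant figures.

195 µg/L

At the limit, (Qr·Cr + Qe·Cₑ)/(Qr + Qe) = 29:
Cₑ = (23600·29 − 20100·0.1100) / 3500 = 194.9 µg/L.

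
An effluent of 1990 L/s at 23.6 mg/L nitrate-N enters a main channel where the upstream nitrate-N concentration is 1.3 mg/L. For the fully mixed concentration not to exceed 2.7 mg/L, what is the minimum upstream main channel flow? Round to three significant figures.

29700 L/s

Set C_mix = 2.7: (Q·1.300 + 1990·23.60) / (Q + 1990) = 2.7
→ Q = 1990·(23.60 − 2.7)/(2.7 − 1.300) = 29710 L/s.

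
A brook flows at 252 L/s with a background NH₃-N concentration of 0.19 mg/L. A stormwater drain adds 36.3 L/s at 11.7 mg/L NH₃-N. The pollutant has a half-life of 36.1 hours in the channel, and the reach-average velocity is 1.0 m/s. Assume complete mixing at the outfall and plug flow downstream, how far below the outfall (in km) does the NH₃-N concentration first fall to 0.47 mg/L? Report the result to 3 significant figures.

234 km

Mixed concentration C = ΣQC/ΣQ = (252.0·0.1900 + 36.30·11.70) / 288.3 = 472.6/288.3 = 1.639 mg/L.
Half-life 36.1 h → k = ln 2 / 36.1 = 0.01920 h⁻¹ = 0.4608 d⁻¹.
Set 1.639·exp(−k·t) = 0.47 → t = ln(1.639/0.47)/k = 234200 s = 65.06 h.
Distance = v·t = 1.0·234200 = 234200 m = 234.2 km.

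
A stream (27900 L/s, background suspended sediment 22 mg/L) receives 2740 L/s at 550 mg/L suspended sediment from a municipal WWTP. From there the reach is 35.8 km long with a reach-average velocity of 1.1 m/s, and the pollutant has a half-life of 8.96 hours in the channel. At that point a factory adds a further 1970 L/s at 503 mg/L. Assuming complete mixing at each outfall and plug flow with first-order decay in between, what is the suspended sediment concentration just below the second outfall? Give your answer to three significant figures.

After mixing, C = (27900·22.00 + 2740·550.0) / 30640 = 2121000/30640 = 69.22 mg/L; combined flow 30640 L/s.
Travel time t = 35.8·1000 / 1.1 = 32550 s = 9.040 h.
Half-life 8.96 h → k = ln 2 / 8.96 = 0.07736 h⁻¹ = 1.857 d⁻¹.
First-order decay: C = 69.22·exp(−k·t) = 69.22·0.4969 = 34.39 mg/L.
Second outfall: C = (30640·34.39 + 1970·503.0)/32610 = 62.70 mg/L.

62.7 mg/L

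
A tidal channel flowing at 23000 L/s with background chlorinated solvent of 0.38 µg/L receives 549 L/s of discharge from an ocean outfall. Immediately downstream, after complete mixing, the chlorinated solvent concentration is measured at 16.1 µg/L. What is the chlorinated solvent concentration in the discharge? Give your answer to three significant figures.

Mass balance: 23000·0.3800 + 549.0·Cₑ = 23550·16.10
→ Cₑ = (23550·16.10 − 23000·0.3800) / 549.0 = 674.7 µg/L.

675 µg/L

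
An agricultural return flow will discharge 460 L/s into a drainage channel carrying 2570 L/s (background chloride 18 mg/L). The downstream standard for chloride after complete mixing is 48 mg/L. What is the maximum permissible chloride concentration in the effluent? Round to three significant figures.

At the limit, (Qr·Cr + Qe·Cₑ)/(Qr + Qe) = 48:
Cₑ = (3030·48 − 2570·18.00) / 460.0 = 215.6 mg/L.

216 mg/L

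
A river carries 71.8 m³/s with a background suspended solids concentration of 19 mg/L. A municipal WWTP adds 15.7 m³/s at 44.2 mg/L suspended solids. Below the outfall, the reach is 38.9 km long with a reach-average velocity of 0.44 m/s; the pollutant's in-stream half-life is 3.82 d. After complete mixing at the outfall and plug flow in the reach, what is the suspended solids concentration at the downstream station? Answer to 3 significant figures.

Mass balance: C = (71.80·19.00 + 15.70·44.20) / 87.50 = 2058/87.50 = 23.52 mg/L.
Travel time t = 38.9·1000 / 0.44 = 88410 s = 24.56 h.
Half-life 3.82 d → k = ln 2 / 3.82 = 0.1815 d⁻¹.
First-order decay: C = 23.52·exp(−k·t) = 23.52·0.8305 = 19.54 mg/L.

19.5 mg/L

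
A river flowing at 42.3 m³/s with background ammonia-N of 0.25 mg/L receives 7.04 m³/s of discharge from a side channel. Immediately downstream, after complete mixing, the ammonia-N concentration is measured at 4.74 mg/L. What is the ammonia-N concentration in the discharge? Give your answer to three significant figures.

31.7 mg/L

Mass balance: 42.30·0.2500 + 7.040·Cₑ = 49.34·4.740
→ Cₑ = (49.34·4.740 − 42.30·0.2500) / 7.040 = 31.72 mg/L.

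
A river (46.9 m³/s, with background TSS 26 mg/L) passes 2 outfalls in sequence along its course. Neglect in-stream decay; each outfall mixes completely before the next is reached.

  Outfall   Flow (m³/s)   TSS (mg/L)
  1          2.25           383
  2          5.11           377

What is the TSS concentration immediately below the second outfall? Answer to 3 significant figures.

73.9 mg/L

After outfall 1: Q = 46.90 + 2.250 = 49.15 m³/s; C = (46.90·26.00 + 2.250·383.0)/49.15 = 42.34 mg/L.
After outfall 2: Q = 49.15 + 5.110 = 54.26 m³/s; C = (49.15·42.34 + 5.110·377.0)/54.26 = 73.86 mg/L.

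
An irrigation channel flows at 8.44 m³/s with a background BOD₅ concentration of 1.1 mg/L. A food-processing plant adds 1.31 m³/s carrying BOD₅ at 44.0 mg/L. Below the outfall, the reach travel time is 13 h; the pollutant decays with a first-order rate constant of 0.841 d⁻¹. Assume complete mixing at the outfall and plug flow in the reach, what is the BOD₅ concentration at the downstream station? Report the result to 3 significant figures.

Mass balance: C = (8.440·1.100 + 1.310·44.00) / 9.750 = 66.92/9.750 = 6.864 mg/L.
First-order decay: C = 6.864·exp(−k·t) = 6.864·0.6341 = 4.352 mg/L.

4.35 mg/L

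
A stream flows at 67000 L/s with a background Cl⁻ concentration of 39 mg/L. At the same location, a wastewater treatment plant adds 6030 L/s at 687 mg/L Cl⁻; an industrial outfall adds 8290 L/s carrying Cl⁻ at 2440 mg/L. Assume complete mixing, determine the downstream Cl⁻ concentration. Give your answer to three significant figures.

Conservation of mass: C = (67000·39.00 + 6030·687.0 + 8290·2440) / 81320 = 26980000/81320 = 331.8 mg/L.

332 mg/L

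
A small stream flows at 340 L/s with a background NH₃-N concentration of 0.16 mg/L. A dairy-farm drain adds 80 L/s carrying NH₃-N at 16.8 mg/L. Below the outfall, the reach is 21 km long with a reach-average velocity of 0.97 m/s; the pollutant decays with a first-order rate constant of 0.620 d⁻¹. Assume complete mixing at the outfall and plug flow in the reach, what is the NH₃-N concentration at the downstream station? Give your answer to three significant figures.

After mixing, C = (340.0·0.1600 + 80.00·16.80) / 420.0 = 1398/420.0 = 3.330 mg/L.
Travel time t = 21·1000 / 0.97 = 21650 s = 6.014 h.
First-order decay: C = 3.330·exp(−k·t) = 3.330·0.8561 = 2.850 mg/L.

2.85 mg/L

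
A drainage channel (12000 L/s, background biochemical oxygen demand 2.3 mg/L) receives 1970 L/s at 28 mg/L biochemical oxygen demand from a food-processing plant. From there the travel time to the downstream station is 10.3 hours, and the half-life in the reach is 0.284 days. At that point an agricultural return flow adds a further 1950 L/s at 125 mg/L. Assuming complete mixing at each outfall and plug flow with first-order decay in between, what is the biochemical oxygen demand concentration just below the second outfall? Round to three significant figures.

17.1 mg/L

Flow-weighted average: C = (12000·2.300 + 1970·28.00) / 13970 = 82760/13970 = 5.924 mg/L; combined flow 13970 L/s.
Half-life 0.284 d → k = ln 2 / 0.284 = 2.441 d⁻¹.
Applying C = C₀e^(−kt): 5.924 × 0.3508 = 2.078 mg/L.
Second outfall: C = (13970·2.078 + 1950·125.0)/15920 = 17.13 mg/L.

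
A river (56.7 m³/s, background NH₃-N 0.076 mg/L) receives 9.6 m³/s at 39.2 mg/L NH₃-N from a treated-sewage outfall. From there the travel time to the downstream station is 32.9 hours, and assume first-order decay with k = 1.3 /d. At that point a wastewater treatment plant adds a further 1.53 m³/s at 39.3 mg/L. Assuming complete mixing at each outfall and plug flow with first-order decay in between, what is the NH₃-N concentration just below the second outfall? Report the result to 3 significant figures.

Mass balance: C = (56.70·0.07600 + 9.600·39.20) / 66.30 = 380.6/66.30 = 5.741 mg/L; combined flow 66.30 m³/s.
After decay, C = 5.741 × e^(−kt) = 5.741 × 0.1683 = 0.9661 mg/L.
At the second outfall, C = (66.30·0.9661 + 1.530·39.30) / (66.30 + 1.530) = 1.831 mg/L.

1.83 mg/L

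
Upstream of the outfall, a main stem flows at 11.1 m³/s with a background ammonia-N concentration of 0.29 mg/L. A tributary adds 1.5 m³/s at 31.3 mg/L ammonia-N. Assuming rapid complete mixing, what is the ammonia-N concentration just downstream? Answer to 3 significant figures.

3.98 mg/L

Flow-weighted average: C = (11.10·0.2900 + 1.500·31.30) / 12.60 = 50.17/12.60 = 3.982 mg/L.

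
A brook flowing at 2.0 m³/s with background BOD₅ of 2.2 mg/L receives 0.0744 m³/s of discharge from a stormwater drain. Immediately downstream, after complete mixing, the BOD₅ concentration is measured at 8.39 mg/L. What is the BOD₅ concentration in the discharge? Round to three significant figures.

Mass balance: 2.000·2.200 + 0.07440·Cₑ = 2.074·8.390
→ Cₑ = (2.074·8.390 − 2.000·2.200) / 0.07440 = 174.8 mg/L.

175 mg/L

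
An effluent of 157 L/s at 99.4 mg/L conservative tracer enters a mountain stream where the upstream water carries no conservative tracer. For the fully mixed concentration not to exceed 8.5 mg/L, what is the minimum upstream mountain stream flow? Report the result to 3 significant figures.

1680 L/s

Set C_mix = 8.5: (Q·0 + 157.0·99.40) / (Q + 157.0) = 8.5
→ Q = 157.0·(99.40 − 8.5)/(8.5 − 0) = 1679 L/s.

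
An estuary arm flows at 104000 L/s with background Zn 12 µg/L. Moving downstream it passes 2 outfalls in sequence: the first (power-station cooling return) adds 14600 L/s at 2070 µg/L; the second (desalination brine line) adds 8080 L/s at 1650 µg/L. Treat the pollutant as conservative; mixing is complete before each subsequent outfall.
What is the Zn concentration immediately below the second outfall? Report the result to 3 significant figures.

After outfall 1: Q = 104000 + 14600 = 118600 L/s; C = (104000·12.00 + 14600·2070)/118600 = 265.3 µg/L.
After outfall 2: Q = 118600 + 8080 = 126700 L/s; C = (118600·265.3 + 8080·1650)/126700 = 353.7 µg/L.

354 µg/L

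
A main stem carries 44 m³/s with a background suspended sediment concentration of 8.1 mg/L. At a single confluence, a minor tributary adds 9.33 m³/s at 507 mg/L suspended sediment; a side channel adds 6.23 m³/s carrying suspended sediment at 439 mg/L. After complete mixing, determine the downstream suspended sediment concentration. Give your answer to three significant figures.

Mixed concentration C = ΣQC/ΣQ = (44.00·8.100 + 9.330·507.0 + 6.230·439.0) / 59.56 = 7822/59.56 = 131.3 mg/L.

131 mg/L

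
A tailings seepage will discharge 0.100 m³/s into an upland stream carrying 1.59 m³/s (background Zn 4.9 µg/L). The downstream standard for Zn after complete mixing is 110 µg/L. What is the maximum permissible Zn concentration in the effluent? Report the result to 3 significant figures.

1780 µg/L

At the limit, (Qr·Cr + Qe·Cₑ)/(Qr + Qe) = 110:
Cₑ = (1.690·110 − 1.590·4.900) / 0.1000 = 1781 µg/L.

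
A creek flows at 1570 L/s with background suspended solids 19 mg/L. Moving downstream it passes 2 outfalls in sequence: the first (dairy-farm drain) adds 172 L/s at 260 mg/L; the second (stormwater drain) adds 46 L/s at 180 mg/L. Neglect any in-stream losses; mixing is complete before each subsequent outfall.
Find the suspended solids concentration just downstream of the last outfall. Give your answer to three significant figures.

After outfall 1: Q = 1570 + 172.0 = 1742 L/s; C = (1570·19.00 + 172.0·260.0)/1742 = 42.80 mg/L.
After outfall 2: Q = 1742 + 46.00 = 1788 L/s; C = (1742·42.80 + 46.00·180.0)/1788 = 46.33 mg/L.

46.3 mg/L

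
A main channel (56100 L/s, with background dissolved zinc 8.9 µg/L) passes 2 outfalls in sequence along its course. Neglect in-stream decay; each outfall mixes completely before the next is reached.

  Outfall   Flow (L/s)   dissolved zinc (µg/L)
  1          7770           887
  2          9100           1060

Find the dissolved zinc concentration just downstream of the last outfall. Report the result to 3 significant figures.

233 µg/L

Outfall 1: combined Q = 63870 L/s; C = (56100·8.900 + 7770·887.0)/63870 = 115.7 µg/L.
Outfall 2: combined Q = 72970 L/s; C = (63870·115.7 + 9100·1060)/72970 = 233.5 µg/L.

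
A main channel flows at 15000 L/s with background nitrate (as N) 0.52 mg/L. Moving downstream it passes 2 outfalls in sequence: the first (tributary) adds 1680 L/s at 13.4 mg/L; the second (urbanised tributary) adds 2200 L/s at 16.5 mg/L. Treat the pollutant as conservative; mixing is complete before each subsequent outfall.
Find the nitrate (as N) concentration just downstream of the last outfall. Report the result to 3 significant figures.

Below outfall 1: Q → 16680 L/s, C = (15000·0.5200 + 1680·13.40)/16680 = 1.817 mg/L.
Below outfall 2: Q → 18880 L/s, C = (16680·1.817 + 2200·16.50)/18880 = 3.528 mg/L.

3.53 mg/L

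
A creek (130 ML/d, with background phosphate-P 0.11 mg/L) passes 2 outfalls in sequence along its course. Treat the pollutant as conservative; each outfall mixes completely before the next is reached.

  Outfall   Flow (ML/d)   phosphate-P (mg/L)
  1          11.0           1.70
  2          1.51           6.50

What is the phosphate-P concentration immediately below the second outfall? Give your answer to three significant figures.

Below outfall 1: Q → 141.0 ML/d, C = (130.0·0.1100 + 11.00·1.700)/141.0 = 0.2340 mg/L.
Below outfall 2: Q → 142.5 ML/d, C = (141.0·0.2340 + 1.510·6.500)/142.5 = 0.3004 mg/L.

0.300 mg/L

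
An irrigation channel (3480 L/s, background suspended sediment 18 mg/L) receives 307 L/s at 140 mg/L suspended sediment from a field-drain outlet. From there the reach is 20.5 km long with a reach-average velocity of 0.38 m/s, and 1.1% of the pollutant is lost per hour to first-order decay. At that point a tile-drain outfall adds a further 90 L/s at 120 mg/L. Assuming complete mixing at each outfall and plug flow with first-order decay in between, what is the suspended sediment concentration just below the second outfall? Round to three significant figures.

Mixed concentration C = ΣQC/ΣQ = (3480·18.00 + 307.0·140.0) / 3787 = 105600/3787 = 27.89 mg/L; combined flow 3787 L/s.
Travel time t = 20.5·1000 / 0.38 = 53950 s = 14.99 h.
1.1%/h lost → k = −ln(1 − 0.011) = 0.01106 h⁻¹.
Applying C = C₀e^(−kt): 27.89 × 0.8473 = 23.63 mg/L.
At the second outfall, C = (3787·23.63 + 90.00·120.0) / (3787 + 90.00) = 25.87 mg/L.

25.9 mg/L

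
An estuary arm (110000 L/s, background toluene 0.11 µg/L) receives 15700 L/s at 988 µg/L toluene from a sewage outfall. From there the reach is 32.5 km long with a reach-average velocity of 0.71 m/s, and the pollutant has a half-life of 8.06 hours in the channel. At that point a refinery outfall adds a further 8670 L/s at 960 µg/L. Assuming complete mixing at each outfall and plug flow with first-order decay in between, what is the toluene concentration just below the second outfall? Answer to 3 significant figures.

After mixing, C = (110000·0.1100 + 15700·988.0) / 125700 = 15520000/125700 = 123.5 µg/L; combined flow 125700 L/s.
Travel time t = 32.5·1000 / 0.71 = 45770 s = 12.72 h.
Half-life 8.06 h → k = ln 2 / 8.06 = 0.08600 h⁻¹ = 2.064 d⁻¹.
Decay over the reach: 123.5·exp(−kt) = 123.5·0.3350 = 41.38 µg/L.
Second outfall: C = (125700·41.38 + 8670·960.0)/134400 = 100.7 µg/L.

101 µg/L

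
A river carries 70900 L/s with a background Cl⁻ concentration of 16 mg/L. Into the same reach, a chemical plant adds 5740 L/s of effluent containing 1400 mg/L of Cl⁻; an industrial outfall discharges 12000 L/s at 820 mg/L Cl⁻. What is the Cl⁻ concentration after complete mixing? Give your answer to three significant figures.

Mixed concentration C = ΣQC/ΣQ = (70900·16.00 + 5740·1400 + 12000·820.0) / 88640 = 19010000/88640 = 214.5 mg/L.

214 mg/L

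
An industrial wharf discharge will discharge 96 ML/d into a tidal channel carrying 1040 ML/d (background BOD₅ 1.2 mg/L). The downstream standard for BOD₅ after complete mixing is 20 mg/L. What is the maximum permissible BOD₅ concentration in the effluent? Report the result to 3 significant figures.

At the limit, (Qr·Cr + Qe·Cₑ)/(Qr + Qe) = 20:
Cₑ = (1136·20 − 1040·1.200) / 96.00 = 223.7 mg/L.

224 mg/L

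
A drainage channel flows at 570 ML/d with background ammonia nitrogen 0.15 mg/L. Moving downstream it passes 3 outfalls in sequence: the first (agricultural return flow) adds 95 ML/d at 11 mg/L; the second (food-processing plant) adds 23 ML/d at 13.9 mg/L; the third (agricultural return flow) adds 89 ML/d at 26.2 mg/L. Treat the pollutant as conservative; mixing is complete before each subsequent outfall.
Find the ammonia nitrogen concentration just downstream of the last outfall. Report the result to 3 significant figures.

Below outfall 1: Q → 665.0 ML/d, C = (570.0·0.1500 + 95.00·11.00)/665.0 = 1.700 mg/L.
Below outfall 2: Q → 688.0 ML/d, C = (665.0·1.700 + 23.00·13.90)/688.0 = 2.108 mg/L.
Below outfall 3: Q → 777.0 ML/d, C = (688.0·2.108 + 89.00·26.20)/777.0 = 4.867 mg/L.

4.87 mg/L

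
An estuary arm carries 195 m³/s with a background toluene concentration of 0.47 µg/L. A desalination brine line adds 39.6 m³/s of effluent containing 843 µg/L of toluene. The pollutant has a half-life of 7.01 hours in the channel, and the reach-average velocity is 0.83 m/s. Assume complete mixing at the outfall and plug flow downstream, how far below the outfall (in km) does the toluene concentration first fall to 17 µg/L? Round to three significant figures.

64.3 km

After mixing, C = (195.0·0.4700 + 39.60·843.0) / 234.6 = 33470/234.6 = 142.7 µg/L.
Half-life 7.01 h → k = ln 2 / 7.01 = 0.09888 h⁻¹ = 2.373 d⁻¹.
Set 142.7·exp(−k·t) = 17 → t = ln(142.7/17)/k = 77460 s = 21.52 h.
Distance = v·t = 0.83·77460 = 64290 m = 64.29 km.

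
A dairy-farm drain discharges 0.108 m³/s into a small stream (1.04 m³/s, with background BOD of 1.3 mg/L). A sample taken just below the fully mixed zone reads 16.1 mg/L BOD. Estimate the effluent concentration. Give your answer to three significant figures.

Mass balance: 1.040·1.300 + 0.1080·Cₑ = 1.148·16.10
→ Cₑ = (1.148·16.10 − 1.040·1.300) / 0.1080 = 158.6 mg/L.

159 mg/L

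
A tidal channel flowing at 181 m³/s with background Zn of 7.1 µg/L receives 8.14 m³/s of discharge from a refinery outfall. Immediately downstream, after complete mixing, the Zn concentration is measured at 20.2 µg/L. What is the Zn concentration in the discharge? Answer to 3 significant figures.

Mass balance: 181.0·7.100 + 8.140·Cₑ = 189.1·20.20
→ Cₑ = (189.1·20.20 − 181.0·7.100) / 8.140 = 311.5 µg/L.

311 µg/L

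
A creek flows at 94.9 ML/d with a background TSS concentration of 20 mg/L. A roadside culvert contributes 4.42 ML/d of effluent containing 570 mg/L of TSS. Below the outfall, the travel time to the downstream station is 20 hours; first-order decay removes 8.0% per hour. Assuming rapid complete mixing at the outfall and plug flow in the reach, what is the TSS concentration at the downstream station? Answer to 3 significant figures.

8.39 mg/L

Mixed concentration C = ΣQC/ΣQ = (94.90·20.00 + 4.420·570.0) / 99.32 = 4417/99.32 = 44.48 mg/L.
8.0%/h lost → k = −ln(1 − 0.08) = 0.08338 h⁻¹.
Applying C = C₀e^(−kt): 44.48 × 0.1887 = 8.392 mg/L.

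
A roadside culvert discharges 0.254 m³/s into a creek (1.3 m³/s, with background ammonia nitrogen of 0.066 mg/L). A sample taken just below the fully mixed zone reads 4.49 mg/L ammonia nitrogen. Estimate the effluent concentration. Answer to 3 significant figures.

Mass balance: 1.300·0.06600 + 0.2540·Cₑ = 1.554·4.490
→ Cₑ = (1.554·4.490 − 1.300·0.06600) / 0.2540 = 27.13 mg/L.

27.1 mg/L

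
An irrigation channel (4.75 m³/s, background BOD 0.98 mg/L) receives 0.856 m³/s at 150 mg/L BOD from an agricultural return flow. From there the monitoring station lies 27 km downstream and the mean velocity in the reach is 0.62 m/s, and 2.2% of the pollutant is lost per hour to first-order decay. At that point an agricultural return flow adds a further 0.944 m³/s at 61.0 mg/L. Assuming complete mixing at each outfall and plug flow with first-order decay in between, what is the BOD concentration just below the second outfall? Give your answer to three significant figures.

24.3 mg/L

Mass balance: C = (4.750·0.9800 + 0.8560·150.0) / 5.606 = 133.1/5.606 = 23.73 mg/L; combined flow 5.606 m³/s.
Travel time t = 27·1000 / 0.62 = 43550 s = 12.10 h.
2.2%/h lost → k = −ln(1 − 0.022) = 0.02225 h⁻¹.
Applying C = C₀e^(−kt): 23.73 × 0.7641 = 18.13 mg/L.
Second outfall: C = (5.606·18.13 + 0.9440·61.00)/6.550 = 24.31 mg/L.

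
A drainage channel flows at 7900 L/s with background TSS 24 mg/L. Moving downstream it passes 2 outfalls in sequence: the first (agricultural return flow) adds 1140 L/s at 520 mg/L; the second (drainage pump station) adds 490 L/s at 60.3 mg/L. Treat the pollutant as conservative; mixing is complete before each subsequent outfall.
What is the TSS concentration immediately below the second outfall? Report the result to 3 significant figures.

Outfall 1: combined Q = 9040 L/s; C = (7900·24.00 + 1140·520.0)/9040 = 86.55 mg/L.
Outfall 2: combined Q = 9530 L/s; C = (9040·86.55 + 490.0·60.30)/9530 = 85.20 mg/L.

85.2 mg/L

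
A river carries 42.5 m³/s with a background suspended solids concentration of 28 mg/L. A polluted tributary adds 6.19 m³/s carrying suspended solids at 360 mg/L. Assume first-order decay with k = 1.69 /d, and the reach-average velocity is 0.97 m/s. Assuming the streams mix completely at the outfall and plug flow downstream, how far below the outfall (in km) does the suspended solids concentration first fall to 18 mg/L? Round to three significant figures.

Mixed concentration C = ΣQC/ΣQ = (42.50·28.00 + 6.190·360.0) / 48.69 = 3418/48.69 = 70.21 mg/L.
Set 70.21·exp(−k·t) = 18 → t = ln(70.21/18)/k = 69580 s = 19.33 h.
Distance = v·t = 0.97·69580 = 67500 m = 67.50 km.

67.5 km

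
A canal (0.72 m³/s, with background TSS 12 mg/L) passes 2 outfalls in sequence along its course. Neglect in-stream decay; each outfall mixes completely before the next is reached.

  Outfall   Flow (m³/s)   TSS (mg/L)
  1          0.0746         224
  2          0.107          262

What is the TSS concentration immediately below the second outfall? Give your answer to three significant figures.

Below outfall 1: Q → 0.7946 m³/s, C = (0.7200·12.00 + 0.07460·224.0)/0.7946 = 31.90 mg/L.
Below outfall 2: Q → 0.9016 m³/s, C = (0.7946·31.90 + 0.1070·262.0)/0.9016 = 59.21 mg/L.

59.2 mg/L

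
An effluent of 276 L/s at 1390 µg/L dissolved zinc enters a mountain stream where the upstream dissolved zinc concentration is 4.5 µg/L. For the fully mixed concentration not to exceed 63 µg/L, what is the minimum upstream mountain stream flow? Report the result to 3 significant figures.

6260 L/s

Set C_mix = 63: (Q·4.500 + 276.0·1390) / (Q + 276.0) = 63
→ Q = 276.0·(1390 − 63)/(63 − 4.500) = 6261 L/s.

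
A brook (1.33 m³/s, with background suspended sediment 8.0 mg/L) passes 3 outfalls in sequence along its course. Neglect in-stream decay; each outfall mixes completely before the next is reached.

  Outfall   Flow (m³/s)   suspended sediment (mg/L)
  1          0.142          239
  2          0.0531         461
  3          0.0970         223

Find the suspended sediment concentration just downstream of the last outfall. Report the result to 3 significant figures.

After outfall 1: Q = 1.330 + 0.1420 = 1.472 m³/s; C = (1.330·8.000 + 0.1420·239.0)/1.472 = 30.28 mg/L.
After outfall 2: Q = 1.472 + 0.05310 = 1.525 m³/s; C = (1.472·30.28 + 0.05310·461.0)/1.525 = 45.28 mg/L.
After outfall 3: Q = 1.525 + 0.09700 = 1.622 m³/s; C = (1.525·45.28 + 0.09700·223.0)/1.622 = 55.91 mg/L.

55.9 mg/L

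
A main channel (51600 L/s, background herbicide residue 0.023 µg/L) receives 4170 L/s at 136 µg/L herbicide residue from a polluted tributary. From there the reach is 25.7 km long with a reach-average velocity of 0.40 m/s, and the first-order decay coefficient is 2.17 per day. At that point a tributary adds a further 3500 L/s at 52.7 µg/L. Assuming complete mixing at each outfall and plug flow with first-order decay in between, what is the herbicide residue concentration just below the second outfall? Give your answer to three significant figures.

5.02 µg/L

Conservation of mass: C = (51600·0.02300 + 4170·136.0) / 55770 = 568300/55770 = 10.19 µg/L; combined flow 55770 L/s.
Travel time t = 25.7·1000 / 0.40 = 64250 s = 17.85 h.
After decay, C = 10.19 × e^(−kt) = 10.19 × 0.1992 = 2.029 µg/L.
At the second outfall, C = (55770·2.029 + 3500·52.70) / (55770 + 3500) = 5.022 µg/L.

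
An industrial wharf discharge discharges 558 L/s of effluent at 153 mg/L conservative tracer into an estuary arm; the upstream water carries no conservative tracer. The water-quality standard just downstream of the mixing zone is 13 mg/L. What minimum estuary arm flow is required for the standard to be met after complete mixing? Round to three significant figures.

6010 L/s

Set C_mix = 13: (Q·0 + 558.0·153.0) / (Q + 558.0) = 13
→ Q = 558.0·(153.0 − 13)/(13 − 0) = 6009 L/s.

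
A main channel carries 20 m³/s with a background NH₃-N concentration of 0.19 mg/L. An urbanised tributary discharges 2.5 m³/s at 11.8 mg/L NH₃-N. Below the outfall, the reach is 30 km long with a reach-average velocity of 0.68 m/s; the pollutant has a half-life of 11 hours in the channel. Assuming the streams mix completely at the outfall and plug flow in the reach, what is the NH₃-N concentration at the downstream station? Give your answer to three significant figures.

0.684 mg/L

Conservation of mass: C = (20.00·0.1900 + 2.500·11.80) / 22.50 = 33.30/22.50 = 1.480 mg/L.
Travel time t = 30·1000 / 0.68 = 44120 s = 12.25 h.
Half-life 11 h → k = ln 2 / 11 = 0.06301 h⁻¹ = 1.512 d⁻¹.
First-order decay: C = 1.480·exp(−k·t) = 1.480·0.4620 = 0.6837 mg/L.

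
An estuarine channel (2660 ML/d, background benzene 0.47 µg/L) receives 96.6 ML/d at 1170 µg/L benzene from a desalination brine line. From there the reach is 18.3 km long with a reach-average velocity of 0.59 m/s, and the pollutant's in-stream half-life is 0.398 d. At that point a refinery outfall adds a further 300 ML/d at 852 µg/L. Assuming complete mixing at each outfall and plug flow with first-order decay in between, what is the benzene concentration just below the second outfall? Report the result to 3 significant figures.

104 µg/L

Flow-weighted average: C = (2660·0.4700 + 96.60·1170) / 2757 = 114300/2757 = 41.45 µg/L; combined flow 2757 ML/d.
Travel time t = 18.3·1000 / 0.59 = 31020 s = 8.616 h.
Half-life 0.398 d → k = ln 2 / 0.398 = 1.742 d⁻¹.
First-order decay: C = 41.45·exp(−k·t) = 41.45·0.5351 = 22.18 µg/L.
At the second outfall, C = (2757·22.18 + 300.0·852.0) / (2757 + 300.0) = 103.6 µg/L.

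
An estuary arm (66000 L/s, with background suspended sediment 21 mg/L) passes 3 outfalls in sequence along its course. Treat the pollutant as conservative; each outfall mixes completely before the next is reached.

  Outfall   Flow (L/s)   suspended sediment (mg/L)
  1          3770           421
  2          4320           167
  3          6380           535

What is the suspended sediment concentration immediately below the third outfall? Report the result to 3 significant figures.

88.3 mg/L

Outfall 1: combined Q = 69770 L/s; C = (66000·21.00 + 3770·421.0)/69770 = 42.61 mg/L.
Outfall 2: combined Q = 74090 L/s; C = (69770·42.61 + 4320·167.0)/74090 = 49.87 mg/L.
Outfall 3: combined Q = 80470 L/s; C = (74090·49.87 + 6380·535.0)/80470 = 88.33 mg/L.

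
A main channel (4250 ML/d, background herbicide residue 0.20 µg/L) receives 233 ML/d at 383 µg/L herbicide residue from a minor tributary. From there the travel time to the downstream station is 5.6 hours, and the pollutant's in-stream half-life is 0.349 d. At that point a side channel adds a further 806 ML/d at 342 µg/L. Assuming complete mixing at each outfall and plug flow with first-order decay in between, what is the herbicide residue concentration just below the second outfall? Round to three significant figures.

Mass balance: C = (4250·0.2000 + 233.0·383.0) / 4483 = 90090/4483 = 20.10 µg/L; combined flow 4483 ML/d.
Half-life 0.349 d → k = ln 2 / 0.349 = 1.986 d⁻¹.
Applying C = C₀e^(−kt): 20.10 × 0.6291 = 12.64 µg/L.
At the second outfall, C = (4483·12.64 + 806.0·342.0) / (4483 + 806.0) = 62.83 µg/L.

62.8 µg/L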